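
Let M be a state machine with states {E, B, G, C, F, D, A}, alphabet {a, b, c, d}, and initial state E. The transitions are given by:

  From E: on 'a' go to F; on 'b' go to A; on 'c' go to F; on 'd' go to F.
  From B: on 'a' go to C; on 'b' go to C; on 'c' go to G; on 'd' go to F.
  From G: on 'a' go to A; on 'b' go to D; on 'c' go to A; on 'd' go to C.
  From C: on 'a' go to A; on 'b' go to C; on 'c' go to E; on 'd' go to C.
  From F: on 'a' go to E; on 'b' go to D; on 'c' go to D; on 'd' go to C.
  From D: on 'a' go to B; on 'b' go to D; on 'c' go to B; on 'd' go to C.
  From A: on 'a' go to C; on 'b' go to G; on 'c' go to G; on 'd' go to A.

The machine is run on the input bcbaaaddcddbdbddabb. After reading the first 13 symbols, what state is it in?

Trace: E -b-> A -c-> G -b-> D -a-> B -a-> C -a-> A -d-> A -d-> A -c-> G -d-> C -d-> C -b-> C -d-> C
After 13 symbols: C.

C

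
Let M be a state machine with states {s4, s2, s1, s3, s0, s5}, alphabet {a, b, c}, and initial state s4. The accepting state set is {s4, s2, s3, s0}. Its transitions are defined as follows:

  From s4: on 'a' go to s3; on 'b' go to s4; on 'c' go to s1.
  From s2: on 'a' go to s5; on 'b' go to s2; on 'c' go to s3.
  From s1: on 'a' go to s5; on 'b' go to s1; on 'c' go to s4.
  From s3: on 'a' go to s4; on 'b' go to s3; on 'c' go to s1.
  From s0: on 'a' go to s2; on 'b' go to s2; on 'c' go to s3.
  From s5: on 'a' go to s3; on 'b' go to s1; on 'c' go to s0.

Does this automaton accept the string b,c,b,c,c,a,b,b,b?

No

s4 → s4 → s1 → s1 → s4 → s1 → s5 → s1 → s1 → s1
End state s1 is not accepting.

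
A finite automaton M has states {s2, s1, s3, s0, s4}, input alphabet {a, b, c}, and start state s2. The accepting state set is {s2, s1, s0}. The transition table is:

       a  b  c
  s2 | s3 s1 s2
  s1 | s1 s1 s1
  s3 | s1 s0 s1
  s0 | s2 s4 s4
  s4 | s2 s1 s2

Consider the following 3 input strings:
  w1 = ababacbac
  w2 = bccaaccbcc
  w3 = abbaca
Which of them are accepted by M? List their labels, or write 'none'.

w1:
  start at s2
  read 'a': s2 → s3
  read 'b': s3 → s0
  read 'a': s0 → s2
  read 'b': s2 → s1
  read 'a': s1 → s1
  read 'c': s1 → s1
  read 'b': s1 → s1
  read 'a': s1 → s1
  read 'c': s1 → s1
  end s1, accepted
w2:
  start at s2
  read 'b': s2 → s1
  read 'c': s1 → s1
  read 'c': s1 → s1
  read 'a': s1 → s1
  read 'a': s1 → s1
  read 'c': s1 → s1
  read 'c': s1 → s1
  read 'b': s1 → s1
  read 'c': s1 → s1
  read 'c': s1 → s1
  end s1, accepted
w3:
  start at s2
  read 'a': s2 → s3
  read 'b': s3 → s0
  read 'b': s0 → s4
  read 'a': s4 → s2
  read 'c': s2 → s2
  read 'a': s2 → s3
  end s3, rejected

w1, w2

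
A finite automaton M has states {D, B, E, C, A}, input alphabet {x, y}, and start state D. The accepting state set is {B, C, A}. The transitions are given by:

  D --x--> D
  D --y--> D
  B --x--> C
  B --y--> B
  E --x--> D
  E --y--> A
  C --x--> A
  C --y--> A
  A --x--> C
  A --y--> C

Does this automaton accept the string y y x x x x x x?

Trace: D -y-> D -y-> D -x-> D -x-> D -x-> D -x-> D -x-> D -x-> D
End state D is not accepting.

No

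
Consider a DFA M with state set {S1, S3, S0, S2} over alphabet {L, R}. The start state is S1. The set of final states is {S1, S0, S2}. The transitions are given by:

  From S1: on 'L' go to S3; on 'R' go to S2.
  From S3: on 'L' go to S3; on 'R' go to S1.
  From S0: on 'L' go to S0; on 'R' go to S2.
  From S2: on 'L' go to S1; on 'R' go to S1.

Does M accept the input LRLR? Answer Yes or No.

start at S1
read 'L': S1 → S3
read 'R': S3 → S1
read 'L': S1 → S3
read 'R': S3 → S1
End state S1 is accepting.

Yes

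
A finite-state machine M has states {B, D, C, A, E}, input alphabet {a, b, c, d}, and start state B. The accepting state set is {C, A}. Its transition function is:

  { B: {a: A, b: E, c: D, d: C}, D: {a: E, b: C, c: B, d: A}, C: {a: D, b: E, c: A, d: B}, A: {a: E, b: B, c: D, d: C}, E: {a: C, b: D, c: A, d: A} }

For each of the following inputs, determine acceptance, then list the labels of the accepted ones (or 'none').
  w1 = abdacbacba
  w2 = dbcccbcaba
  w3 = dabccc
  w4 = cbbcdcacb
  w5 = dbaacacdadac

w1:
  start at B
  read 'a': B → A
  read 'b': A → B
  read 'd': B → C
  read 'a': C → D
  read 'c': D → B
  read 'b': B → E
  read 'a': E → C
  read 'c': C → A
  read 'b': A → B
  read 'a': B → A
  end A, accepted
w2:
  start at B
  read 'd': B → C
  read 'b': C → E
  read 'c': E → A
  read 'c': A → D
  read 'c': D → B
  read 'b': B → E
  read 'c': E → A
  read 'a': A → E
  read 'b': E → D
  read 'a': D → E
  end E, rejected
w3:
  start at B
  read 'd': B → C
  read 'a': C → D
  read 'b': D → C
  read 'c': C → A
  read 'c': A → D
  read 'c': D → B
  end B, rejected
w4:
  start at B
  read 'c': B → D
  read 'b': D → C
  read 'b': C → E
  read 'c': E → A
  read 'd': A → C
  read 'c': C → A
  read 'a': A → E
  read 'c': E → A
  read 'b': A → B
  end B, rejected
w5:
  start at B
  read 'd': B → C
  read 'b': C → E
  read 'a': E → C
  read 'a': C → D
  read 'c': D → B
  read 'a': B → A
  read 'c': A → D
  read 'd': D → A
  read 'a': A → E
  read 'd': E → A
  read 'a': A → E
  read 'c': E → A
  end A, accepted

w1, w5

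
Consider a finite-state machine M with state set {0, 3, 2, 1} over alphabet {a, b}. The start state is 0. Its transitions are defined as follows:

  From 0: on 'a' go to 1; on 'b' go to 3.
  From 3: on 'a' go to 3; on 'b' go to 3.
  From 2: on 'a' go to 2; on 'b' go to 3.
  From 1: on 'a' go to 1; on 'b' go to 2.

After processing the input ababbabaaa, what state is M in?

3

0 → 1 → 2 → 2 → 3 → 3 → 3 → 3 → 3 → 3 → 3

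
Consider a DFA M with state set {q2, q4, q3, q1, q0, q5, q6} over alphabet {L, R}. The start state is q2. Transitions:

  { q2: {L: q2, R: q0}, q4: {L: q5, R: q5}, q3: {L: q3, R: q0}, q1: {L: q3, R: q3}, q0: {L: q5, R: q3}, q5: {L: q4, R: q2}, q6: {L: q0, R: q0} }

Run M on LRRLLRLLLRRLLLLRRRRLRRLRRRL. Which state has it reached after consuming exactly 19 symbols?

q2 → q2 → q0 → q3 → q3 → q3 → q0 → q5 → q4 → q5 → q2 → q0 → q5 → q4 → q5 → q4 → q5 → q2 → q0 → q3
After 19 symbols: q3.

q3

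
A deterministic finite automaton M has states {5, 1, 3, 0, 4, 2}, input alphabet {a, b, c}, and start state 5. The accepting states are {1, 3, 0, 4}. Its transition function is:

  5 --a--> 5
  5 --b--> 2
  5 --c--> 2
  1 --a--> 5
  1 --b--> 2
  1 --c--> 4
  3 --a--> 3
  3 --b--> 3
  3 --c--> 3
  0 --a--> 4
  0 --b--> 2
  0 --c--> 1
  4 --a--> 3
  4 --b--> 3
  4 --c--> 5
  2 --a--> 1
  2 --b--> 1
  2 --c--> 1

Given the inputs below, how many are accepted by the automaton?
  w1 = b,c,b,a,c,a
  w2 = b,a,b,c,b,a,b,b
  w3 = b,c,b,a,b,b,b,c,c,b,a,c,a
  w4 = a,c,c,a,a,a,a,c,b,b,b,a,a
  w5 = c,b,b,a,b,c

4

w1: Trace: 5 -b-> 2 -c-> 1 -b-> 2 -a-> 1 -c-> 4 -a-> 3  → end 3, accepted
w2: Trace: 5 -b-> 2 -a-> 1 -b-> 2 -c-> 1 -b-> 2 -a-> 1 -b-> 2 -b-> 1  → end 1, accepted
w3: Trace: 5 -b-> 2 -c-> 1 -b-> 2 -a-> 1 -b-> 2 -b-> 1 -b-> 2 -c-> 1 -c-> 4 -b-> 3 -a-> 3 -c-> 3 -a-> 3  → end 3, accepted
w4: Trace: 5 -a-> 5 -c-> 2 -c-> 1 -a-> 5 -a-> 5 -a-> 5 -a-> 5 -c-> 2 -b-> 1 -b-> 2 -b-> 1 -a-> 5 -a-> 5  → end 5, rejected
w5: Trace: 5 -c-> 2 -b-> 1 -b-> 2 -a-> 1 -b-> 2 -c-> 1  → end 1, accepted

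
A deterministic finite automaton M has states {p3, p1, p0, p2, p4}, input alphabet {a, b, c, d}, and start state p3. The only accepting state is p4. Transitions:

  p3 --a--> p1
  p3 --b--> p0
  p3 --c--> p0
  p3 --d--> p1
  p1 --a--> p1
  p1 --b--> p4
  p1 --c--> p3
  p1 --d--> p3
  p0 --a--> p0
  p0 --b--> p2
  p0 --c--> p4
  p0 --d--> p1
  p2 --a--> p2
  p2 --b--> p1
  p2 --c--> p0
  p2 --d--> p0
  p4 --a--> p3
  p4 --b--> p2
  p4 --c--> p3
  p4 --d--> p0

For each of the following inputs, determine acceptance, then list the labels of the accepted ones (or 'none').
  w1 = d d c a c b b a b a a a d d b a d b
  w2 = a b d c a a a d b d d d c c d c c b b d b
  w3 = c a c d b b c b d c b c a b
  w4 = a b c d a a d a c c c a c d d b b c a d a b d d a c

w1:
  start at p3
  read 'd': p3 → p1
  read 'd': p1 → p3
  read 'c': p3 → p0
  read 'a': p0 → p0
  read 'c': p0 → p4
  read 'b': p4 → p2
  read 'b': p2 → p1
  read 'a': p1 → p1
  read 'b': p1 → p4
  read 'a': p4 → p3
  read 'a': p3 → p1
  read 'a': p1 → p1
  read 'd': p1 → p3
  read 'd': p3 → p1
  read 'b': p1 → p4
  read 'a': p4 → p3
  read 'd': p3 → p1
  read 'b': p1 → p4
  end p4, accepted
w2:
  start at p3
  read 'a': p3 → p1
  read 'b': p1 → p4
  read 'd': p4 → p0
  read 'c': p0 → p4
  read 'a': p4 → p3
  read 'a': p3 → p1
  read 'a': p1 → p1
  read 'd': p1 → p3
  read 'b': p3 → p0
  read 'd': p0 → p1
  read 'd': p1 → p3
  read 'd': p3 → p1
  read 'c': p1 → p3
  read 'c': p3 → p0
  read 'd': p0 → p1
  read 'c': p1 → p3
  read 'c': p3 → p0
  read 'b': p0 → p2
  read 'b': p2 → p1
  read 'd': p1 → p3
  read 'b': p3 → p0
  end p0, rejected
w3:
  start at p3
  read 'c': p3 → p0
  read 'a': p0 → p0
  read 'c': p0 → p4
  read 'd': p4 → p0
  read 'b': p0 → p2
  read 'b': p2 → p1
  read 'c': p1 → p3
  read 'b': p3 → p0
  read 'd': p0 → p1
  read 'c': p1 → p3
  read 'b': p3 → p0
  read 'c': p0 → p4
  read 'a': p4 → p3
  read 'b': p3 → p0
  end p0, rejected
w4:
  start at p3
  read 'a': p3 → p1
  read 'b': p1 → p4
  read 'c': p4 → p3
  read 'd': p3 → p1
  read 'a': p1 → p1
  read 'a': p1 → p1
  read 'd': p1 → p3
  read 'a': p3 → p1
  read 'c': p1 → p3
  read 'c': p3 → p0
  read 'c': p0 → p4
  read 'a': p4 → p3
  read 'c': p3 → p0
  read 'd': p0 → p1
  read 'd': p1 → p3
  read 'b': p3 → p0
  read 'b': p0 → p2
  read 'c': p2 → p0
  read 'a': p0 → p0
  read 'd': p0 → p1
  read 'a': p1 → p1
  read 'b': p1 → p4
  read 'd': p4 → p0
  read 'd': p0 → p1
  read 'a': p1 → p1
  read 'c': p1 → p3
  end p3, rejected

w1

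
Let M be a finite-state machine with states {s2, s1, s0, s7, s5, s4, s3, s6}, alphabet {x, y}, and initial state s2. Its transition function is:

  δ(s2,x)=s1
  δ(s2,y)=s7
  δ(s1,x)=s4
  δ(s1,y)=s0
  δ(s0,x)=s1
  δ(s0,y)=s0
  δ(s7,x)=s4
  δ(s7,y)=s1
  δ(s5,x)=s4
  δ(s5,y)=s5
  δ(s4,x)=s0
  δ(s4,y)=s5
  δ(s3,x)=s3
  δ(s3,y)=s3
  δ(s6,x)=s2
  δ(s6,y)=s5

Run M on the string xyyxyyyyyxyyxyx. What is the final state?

s1

Trace: s2 -x-> s1 -y-> s0 -y-> s0 -x-> s1 -y-> s0 -y-> s0 -y-> s0 -y-> s0 -y-> s0 -x-> s1 -y-> s0 -y-> s0 -x-> s1 -y-> s0 -x-> s1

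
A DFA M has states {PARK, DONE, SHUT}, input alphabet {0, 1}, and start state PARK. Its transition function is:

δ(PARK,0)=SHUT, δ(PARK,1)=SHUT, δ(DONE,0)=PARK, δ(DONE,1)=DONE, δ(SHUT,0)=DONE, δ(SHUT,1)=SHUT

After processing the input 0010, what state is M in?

PARK → SHUT → DONE → DONE → PARK

PARK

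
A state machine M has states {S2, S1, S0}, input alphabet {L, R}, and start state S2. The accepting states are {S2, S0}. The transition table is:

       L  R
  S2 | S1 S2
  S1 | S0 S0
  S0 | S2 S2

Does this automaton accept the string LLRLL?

start at S2
read 'L': S2 → S1
read 'L': S1 → S0
read 'R': S0 → S2
read 'L': S2 → S1
read 'L': S1 → S0
End state S0 is accepting.

Yes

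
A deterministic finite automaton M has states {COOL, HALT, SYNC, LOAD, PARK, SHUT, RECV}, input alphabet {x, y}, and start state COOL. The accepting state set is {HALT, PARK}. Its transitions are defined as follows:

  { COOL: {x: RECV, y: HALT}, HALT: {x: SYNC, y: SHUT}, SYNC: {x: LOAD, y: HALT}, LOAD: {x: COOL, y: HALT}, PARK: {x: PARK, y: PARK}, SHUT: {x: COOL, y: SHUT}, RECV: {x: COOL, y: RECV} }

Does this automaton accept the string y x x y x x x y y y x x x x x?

Trace: COOL -y-> HALT -x-> SYNC -x-> LOAD -y-> HALT -x-> SYNC -x-> LOAD -x-> COOL -y-> HALT -y-> SHUT -y-> SHUT -x-> COOL -x-> RECV -x-> COOL -x-> RECV -x-> COOL
End state COOL is not accepting.

No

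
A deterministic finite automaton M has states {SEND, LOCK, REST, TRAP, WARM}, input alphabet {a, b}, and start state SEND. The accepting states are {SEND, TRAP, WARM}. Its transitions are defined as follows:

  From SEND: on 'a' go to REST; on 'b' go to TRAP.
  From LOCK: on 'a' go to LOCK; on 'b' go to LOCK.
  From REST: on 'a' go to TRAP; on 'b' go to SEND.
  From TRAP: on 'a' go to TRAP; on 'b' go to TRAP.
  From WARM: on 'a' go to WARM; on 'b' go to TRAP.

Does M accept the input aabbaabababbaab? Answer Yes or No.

Yes

SEND → REST → TRAP → TRAP → TRAP → TRAP → TRAP → TRAP → TRAP → TRAP → TRAP → TRAP → TRAP → TRAP → TRAP → TRAP
End state TRAP is accepting.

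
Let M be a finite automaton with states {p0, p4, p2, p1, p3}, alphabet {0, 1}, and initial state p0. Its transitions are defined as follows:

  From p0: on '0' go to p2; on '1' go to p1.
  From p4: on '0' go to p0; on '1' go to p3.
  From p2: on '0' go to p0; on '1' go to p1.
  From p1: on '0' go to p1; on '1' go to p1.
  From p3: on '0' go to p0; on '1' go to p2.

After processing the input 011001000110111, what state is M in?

p1

start at p0
read '0': p0 → p2
read '1': p2 → p1
read '1': p1 → p1
read '0': p1 → p1
read '0': p1 → p1
read '1': p1 → p1
read '0': p1 → p1
read '0': p1 → p1
read '0': p1 → p1
read '1': p1 → p1
read '1': p1 → p1
read '0': p1 → p1
read '1': p1 → p1
read '1': p1 → p1
read '1': p1 → p1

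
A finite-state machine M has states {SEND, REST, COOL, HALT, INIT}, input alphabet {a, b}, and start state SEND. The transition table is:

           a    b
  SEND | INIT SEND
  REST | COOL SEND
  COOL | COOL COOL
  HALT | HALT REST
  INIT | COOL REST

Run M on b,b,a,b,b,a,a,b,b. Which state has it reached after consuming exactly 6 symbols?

Trace: SEND -b-> SEND -b-> SEND -a-> INIT -b-> REST -b-> SEND -a-> INIT
After 6 symbols: INIT.

INIT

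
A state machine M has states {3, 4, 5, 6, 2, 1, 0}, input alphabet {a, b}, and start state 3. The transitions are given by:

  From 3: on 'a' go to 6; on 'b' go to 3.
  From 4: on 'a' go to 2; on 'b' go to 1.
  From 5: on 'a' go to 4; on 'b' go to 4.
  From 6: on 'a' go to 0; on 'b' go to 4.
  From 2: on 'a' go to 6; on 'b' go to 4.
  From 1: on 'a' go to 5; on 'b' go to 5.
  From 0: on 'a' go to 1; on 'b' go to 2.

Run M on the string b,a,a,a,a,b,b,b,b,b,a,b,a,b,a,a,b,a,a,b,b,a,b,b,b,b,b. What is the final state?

3 → 3 → 6 → 0 → 1 → 5 → 4 → 1 → 5 → 4 → 1 → 5 → 4 → 2 → 4 → 2 → 6 → 4 → 2 → 6 → 4 → 1 → 5 → 4 → 1 → 5 → 4 → 1

1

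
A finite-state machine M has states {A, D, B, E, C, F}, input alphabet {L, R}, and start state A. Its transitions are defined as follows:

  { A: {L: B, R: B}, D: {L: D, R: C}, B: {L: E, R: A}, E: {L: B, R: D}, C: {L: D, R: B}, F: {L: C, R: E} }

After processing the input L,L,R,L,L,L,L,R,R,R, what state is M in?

A

Trace: A -L-> B -L-> E -R-> D -L-> D -L-> D -L-> D -L-> D -R-> C -R-> B -R-> A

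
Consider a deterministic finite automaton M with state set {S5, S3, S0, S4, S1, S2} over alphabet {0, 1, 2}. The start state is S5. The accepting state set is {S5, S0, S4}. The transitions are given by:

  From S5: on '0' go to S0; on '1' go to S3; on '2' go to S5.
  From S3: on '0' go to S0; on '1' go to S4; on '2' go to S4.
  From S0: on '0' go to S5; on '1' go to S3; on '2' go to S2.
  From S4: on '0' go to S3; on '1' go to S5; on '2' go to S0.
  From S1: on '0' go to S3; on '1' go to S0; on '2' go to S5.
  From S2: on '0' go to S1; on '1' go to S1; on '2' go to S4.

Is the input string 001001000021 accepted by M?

No

S5 → S0 → S5 → S3 → S0 → S5 → S3 → S0 → S5 → S0 → S5 → S5 → S3
End state S3 is not accepting.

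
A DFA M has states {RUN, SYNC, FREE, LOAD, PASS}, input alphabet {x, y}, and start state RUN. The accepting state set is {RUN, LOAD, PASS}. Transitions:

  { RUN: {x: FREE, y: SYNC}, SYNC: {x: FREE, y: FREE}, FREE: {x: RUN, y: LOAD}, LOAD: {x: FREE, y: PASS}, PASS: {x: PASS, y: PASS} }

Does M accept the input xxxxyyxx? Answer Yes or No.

RUN → FREE → RUN → FREE → RUN → SYNC → FREE → RUN → FREE
End state FREE is not accepting.

No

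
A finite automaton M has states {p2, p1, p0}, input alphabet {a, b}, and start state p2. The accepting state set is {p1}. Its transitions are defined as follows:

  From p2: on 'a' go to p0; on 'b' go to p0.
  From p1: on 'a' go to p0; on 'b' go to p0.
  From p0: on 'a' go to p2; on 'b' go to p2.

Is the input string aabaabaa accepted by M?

start at p2
read 'a': p2 → p0
read 'a': p0 → p2
read 'b': p2 → p0
read 'a': p0 → p2
read 'a': p2 → p0
read 'b': p0 → p2
read 'a': p2 → p0
read 'a': p0 → p2
End state p2 is not accepting.

No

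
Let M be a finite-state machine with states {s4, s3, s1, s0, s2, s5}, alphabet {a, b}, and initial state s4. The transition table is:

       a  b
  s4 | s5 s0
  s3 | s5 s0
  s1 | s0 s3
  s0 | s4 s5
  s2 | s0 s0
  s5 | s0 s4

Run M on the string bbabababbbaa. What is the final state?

start at s4
read 'b': s4 → s0
read 'b': s0 → s5
read 'a': s5 → s0
read 'b': s0 → s5
read 'a': s5 → s0
read 'b': s0 → s5
read 'a': s5 → s0
read 'b': s0 → s5
read 'b': s5 → s4
read 'b': s4 → s0
read 'a': s0 → s4
read 'a': s4 → s5

s5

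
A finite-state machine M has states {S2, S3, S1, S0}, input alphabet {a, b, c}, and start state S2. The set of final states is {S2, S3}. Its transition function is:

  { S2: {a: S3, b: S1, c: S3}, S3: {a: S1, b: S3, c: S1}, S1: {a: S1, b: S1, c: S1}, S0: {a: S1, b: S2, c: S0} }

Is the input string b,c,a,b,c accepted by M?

No

Trace: S2 -b-> S1 -c-> S1 -a-> S1 -b-> S1 -c-> S1
End state S1 is not accepting.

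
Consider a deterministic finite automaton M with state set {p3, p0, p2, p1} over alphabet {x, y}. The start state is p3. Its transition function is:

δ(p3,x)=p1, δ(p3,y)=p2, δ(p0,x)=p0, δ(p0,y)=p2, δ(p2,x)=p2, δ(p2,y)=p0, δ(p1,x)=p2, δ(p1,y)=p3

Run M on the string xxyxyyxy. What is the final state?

p3 → p1 → p2 → p0 → p0 → p2 → p0 → p0 → p2

p2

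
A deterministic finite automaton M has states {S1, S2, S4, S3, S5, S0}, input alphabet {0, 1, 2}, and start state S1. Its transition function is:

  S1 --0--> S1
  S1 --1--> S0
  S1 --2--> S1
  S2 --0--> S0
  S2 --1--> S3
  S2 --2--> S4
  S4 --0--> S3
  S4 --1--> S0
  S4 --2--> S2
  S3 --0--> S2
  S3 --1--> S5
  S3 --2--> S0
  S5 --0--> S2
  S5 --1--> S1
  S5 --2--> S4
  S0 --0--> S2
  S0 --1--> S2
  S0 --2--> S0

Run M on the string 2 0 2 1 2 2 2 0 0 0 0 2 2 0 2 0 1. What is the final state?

start at S1
read '2': S1 → S1
read '0': S1 → S1
read '2': S1 → S1
read '1': S1 → S0
read '2': S0 → S0
read '2': S0 → S0
read '2': S0 → S0
read '0': S0 → S2
read '0': S2 → S0
read '0': S0 → S2
read '0': S2 → S0
read '2': S0 → S0
read '2': S0 → S0
read '0': S0 → S2
read '2': S2 → S4
read '0': S4 → S3
read '1': S3 → S5

S5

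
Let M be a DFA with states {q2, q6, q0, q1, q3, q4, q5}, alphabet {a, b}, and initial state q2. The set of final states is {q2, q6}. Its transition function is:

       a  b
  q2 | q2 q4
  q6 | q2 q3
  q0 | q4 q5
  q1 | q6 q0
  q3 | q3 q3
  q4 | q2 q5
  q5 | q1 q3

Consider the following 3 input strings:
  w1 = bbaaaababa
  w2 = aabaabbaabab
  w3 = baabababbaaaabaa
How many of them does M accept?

w1: Trace: q2 -b-> q4 -b-> q5 -a-> q1 -a-> q6 -a-> q2 -a-> q2 -b-> q4 -a-> q2 -b-> q4 -a-> q2  → end q2, accepted
w2: Trace: q2 -a-> q2 -a-> q2 -b-> q4 -a-> q2 -a-> q2 -b-> q4 -b-> q5 -a-> q1 -a-> q6 -b-> q3 -a-> q3 -b-> q3  → end q3, rejected
w3: Trace: q2 -b-> q4 -a-> q2 -a-> q2 -b-> q4 -a-> q2 -b-> q4 -a-> q2 -b-> q4 -b-> q5 -a-> q1 -a-> q6 -a-> q2 -a-> q2 -b-> q4 -a-> q2 -a-> q2  → end q2, accepted

2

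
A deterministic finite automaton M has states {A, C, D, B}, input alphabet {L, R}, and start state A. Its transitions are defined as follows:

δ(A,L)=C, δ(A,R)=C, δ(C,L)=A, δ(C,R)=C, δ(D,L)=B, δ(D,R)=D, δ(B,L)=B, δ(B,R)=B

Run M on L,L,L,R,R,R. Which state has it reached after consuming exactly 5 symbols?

Trace: A -L-> C -L-> A -L-> C -R-> C -R-> C
After 5 symbols: C.

C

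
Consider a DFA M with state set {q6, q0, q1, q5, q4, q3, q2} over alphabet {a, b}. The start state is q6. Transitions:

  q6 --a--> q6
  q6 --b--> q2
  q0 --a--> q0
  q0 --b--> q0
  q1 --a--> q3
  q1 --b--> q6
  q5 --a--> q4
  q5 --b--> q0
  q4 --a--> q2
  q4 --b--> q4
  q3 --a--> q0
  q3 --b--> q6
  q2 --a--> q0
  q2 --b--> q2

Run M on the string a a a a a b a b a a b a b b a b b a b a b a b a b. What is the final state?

q0

start at q6
read 'a': q6 → q6
read 'a': q6 → q6
read 'a': q6 → q6
read 'a': q6 → q6
read 'a': q6 → q6
read 'b': q6 → q2
read 'a': q2 → q0
read 'b': q0 → q0
read 'a': q0 → q0
read 'a': q0 → q0
read 'b': q0 → q0
read 'a': q0 → q0
read 'b': q0 → q0
read 'b': q0 → q0
read 'a': q0 → q0
read 'b': q0 → q0
read 'b': q0 → q0
read 'a': q0 → q0
read 'b': q0 → q0
read 'a': q0 → q0
read 'b': q0 → q0
read 'a': q0 → q0
read 'b': q0 → q0
read 'a': q0 → q0
read 'b': q0 → q0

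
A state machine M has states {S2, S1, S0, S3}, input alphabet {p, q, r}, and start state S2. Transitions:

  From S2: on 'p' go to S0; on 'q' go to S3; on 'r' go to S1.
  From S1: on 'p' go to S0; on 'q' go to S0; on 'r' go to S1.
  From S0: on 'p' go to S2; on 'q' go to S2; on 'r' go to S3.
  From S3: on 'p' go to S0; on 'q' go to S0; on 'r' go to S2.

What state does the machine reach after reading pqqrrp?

start at S2
read 'p': S2 → S0
read 'q': S0 → S2
read 'q': S2 → S3
read 'r': S3 → S2
read 'r': S2 → S1
read 'p': S1 → S0

S0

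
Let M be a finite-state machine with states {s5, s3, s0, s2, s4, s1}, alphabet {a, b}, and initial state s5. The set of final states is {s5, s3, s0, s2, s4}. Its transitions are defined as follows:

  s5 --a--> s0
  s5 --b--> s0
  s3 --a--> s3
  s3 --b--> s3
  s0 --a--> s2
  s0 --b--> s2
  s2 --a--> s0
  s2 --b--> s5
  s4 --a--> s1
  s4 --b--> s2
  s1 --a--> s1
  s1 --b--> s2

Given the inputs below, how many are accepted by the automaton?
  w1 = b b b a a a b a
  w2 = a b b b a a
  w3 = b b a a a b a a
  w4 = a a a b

w1:
  start at s5
  read 'b': s5 → s0
  read 'b': s0 → s2
  read 'b': s2 → s5
  read 'a': s5 → s0
  read 'a': s0 → s2
  read 'a': s2 → s0
  read 'b': s0 → s2
  read 'a': s2 → s0
  end s0, accepted
w2:
  start at s5
  read 'a': s5 → s0
  read 'b': s0 → s2
  read 'b': s2 → s5
  read 'b': s5 → s0
  read 'a': s0 → s2
  read 'a': s2 → s0
  end s0, accepted
w3:
  start at s5
  read 'b': s5 → s0
  read 'b': s0 → s2
  read 'a': s2 → s0
  read 'a': s0 → s2
  read 'a': s2 → s0
  read 'b': s0 → s2
  read 'a': s2 → s0
  read 'a': s0 → s2
  end s2, accepted
w4:
  start at s5
  read 'a': s5 → s0
  read 'a': s0 → s2
  read 'a': s2 → s0
  read 'b': s0 → s2
  end s2, accepted

4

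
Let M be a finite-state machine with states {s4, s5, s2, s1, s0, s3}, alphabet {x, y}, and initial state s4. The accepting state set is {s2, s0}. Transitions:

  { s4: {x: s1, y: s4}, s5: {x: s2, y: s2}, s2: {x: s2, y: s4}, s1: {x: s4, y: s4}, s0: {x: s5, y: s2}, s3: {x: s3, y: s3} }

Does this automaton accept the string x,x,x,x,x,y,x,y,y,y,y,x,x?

Trace: s4 -x-> s1 -x-> s4 -x-> s1 -x-> s4 -x-> s1 -y-> s4 -x-> s1 -y-> s4 -y-> s4 -y-> s4 -y-> s4 -x-> s1 -x-> s4
End state s4 is not accepting.

No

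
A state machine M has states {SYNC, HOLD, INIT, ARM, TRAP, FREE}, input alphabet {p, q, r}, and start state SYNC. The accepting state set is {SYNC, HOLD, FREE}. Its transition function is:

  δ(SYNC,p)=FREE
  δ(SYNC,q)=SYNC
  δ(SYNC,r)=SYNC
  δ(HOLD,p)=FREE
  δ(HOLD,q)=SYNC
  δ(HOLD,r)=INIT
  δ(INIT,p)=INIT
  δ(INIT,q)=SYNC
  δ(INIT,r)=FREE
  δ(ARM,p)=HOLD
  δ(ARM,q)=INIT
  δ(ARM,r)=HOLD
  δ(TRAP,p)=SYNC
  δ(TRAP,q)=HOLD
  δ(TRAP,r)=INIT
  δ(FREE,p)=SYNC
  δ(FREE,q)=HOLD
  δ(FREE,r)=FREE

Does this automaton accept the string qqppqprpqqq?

Yes

start at SYNC
read 'q': SYNC → SYNC
read 'q': SYNC → SYNC
read 'p': SYNC → FREE
read 'p': FREE → SYNC
read 'q': SYNC → SYNC
read 'p': SYNC → FREE
read 'r': FREE → FREE
read 'p': FREE → SYNC
read 'q': SYNC → SYNC
read 'q': SYNC → SYNC
read 'q': SYNC → SYNC
End state SYNC is accepting.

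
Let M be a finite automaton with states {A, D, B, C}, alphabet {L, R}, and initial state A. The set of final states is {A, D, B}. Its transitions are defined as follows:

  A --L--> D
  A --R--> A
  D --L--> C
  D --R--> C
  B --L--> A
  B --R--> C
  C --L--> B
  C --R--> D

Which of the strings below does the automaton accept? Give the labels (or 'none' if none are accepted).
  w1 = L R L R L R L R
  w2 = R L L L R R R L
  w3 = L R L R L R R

w2, w3

w1: Trace: A -L-> D -R-> C -L-> B -R-> C -L-> B -R-> C -L-> B -R-> C  → end C, rejected
w2: Trace: A -R-> A -L-> D -L-> C -L-> B -R-> C -R-> D -R-> C -L-> B  → end B, accepted
w3: Trace: A -L-> D -R-> C -L-> B -R-> C -L-> B -R-> C -R-> D  → end D, accepted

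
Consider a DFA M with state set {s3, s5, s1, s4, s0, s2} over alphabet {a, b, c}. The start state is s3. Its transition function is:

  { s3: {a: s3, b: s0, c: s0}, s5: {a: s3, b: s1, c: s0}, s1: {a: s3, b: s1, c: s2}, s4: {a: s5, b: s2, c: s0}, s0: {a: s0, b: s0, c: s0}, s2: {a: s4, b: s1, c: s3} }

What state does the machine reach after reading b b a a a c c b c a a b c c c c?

s0

s3 → s0 → s0 → s0 → s0 → s0 → s0 → s0 → s0 → s0 → s0 → s0 → s0 → s0 → s0 → s0 → s0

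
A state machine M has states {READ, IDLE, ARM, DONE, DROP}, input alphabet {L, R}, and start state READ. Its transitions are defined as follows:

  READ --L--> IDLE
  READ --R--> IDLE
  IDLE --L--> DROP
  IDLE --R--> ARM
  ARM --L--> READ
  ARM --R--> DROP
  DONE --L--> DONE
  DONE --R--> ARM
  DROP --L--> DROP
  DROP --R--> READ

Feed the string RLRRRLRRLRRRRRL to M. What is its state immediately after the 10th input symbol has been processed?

READ → IDLE → DROP → READ → IDLE → ARM → READ → IDLE → ARM → READ → IDLE
After 10 symbols: IDLE.

IDLE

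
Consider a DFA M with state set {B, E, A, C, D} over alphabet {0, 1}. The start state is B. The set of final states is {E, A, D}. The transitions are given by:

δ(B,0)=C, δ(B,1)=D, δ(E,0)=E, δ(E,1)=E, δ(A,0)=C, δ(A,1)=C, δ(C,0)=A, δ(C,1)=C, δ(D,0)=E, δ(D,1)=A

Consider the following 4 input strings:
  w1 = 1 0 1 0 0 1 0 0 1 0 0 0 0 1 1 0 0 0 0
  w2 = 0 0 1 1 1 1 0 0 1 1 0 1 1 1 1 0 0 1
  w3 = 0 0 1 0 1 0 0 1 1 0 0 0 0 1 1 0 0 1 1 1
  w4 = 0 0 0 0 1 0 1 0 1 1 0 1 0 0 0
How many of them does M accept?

2

w1: B → D → E → E → E → E → E → E → E → E → E → E → E → E → E → E → E → E → E → E  → end E, accepted
w2: B → C → A → C → C → C → C → A → C → C → C → A → C → C → C → C → A → C → C  → end C, rejected
w3: B → C → A → C → A → C → A → C → C → C → A → C → A → C → C → C → A → C → C → C → C  → end C, rejected
w4: B → C → A → C → A → C → A → C → A → C → C → A → C → A → C → A  → end A, accepted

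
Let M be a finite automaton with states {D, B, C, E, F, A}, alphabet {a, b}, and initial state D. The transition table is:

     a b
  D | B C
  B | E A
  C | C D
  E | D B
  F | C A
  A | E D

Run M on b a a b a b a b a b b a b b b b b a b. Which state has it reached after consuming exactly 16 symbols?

D → C → C → C → D → B → A → E → B → E → B → A → E → B → A → D → C
After 16 symbols: C.

C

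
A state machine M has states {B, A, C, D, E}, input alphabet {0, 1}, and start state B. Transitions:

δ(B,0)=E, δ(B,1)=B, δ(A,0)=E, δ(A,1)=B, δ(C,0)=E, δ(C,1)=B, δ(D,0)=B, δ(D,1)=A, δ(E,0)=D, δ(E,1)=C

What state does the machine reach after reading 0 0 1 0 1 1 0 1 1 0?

E

start at B
read '0': B → E
read '0': E → D
read '1': D → A
read '0': A → E
read '1': E → C
read '1': C → B
read '0': B → E
read '1': E → C
read '1': C → B
read '0': B → E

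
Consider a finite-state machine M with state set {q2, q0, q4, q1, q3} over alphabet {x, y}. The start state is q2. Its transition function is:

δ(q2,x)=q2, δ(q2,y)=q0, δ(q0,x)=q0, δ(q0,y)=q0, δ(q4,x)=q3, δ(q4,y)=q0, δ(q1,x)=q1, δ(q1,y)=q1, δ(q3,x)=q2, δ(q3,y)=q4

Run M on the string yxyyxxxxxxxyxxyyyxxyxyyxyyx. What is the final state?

q2 → q0 → q0 → q0 → q0 → q0 → q0 → q0 → q0 → q0 → q0 → q0 → q0 → q0 → q0 → q0 → q0 → q0 → q0 → q0 → q0 → q0 → q0 → q0 → q0 → q0 → q0 → q0

q0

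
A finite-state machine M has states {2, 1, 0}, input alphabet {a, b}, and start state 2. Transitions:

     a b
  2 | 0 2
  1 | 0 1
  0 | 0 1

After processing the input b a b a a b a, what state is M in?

0

start at 2
read 'b': 2 → 2
read 'a': 2 → 0
read 'b': 0 → 1
read 'a': 1 → 0
read 'a': 0 → 0
read 'b': 0 → 1
read 'a': 1 → 0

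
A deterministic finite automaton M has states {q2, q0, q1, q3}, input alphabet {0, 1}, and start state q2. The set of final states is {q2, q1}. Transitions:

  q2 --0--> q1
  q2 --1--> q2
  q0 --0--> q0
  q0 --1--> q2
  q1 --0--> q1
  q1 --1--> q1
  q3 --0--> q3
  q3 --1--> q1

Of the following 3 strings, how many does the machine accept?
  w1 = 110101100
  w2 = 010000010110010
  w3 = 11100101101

3

w1: Trace: q2 -1-> q2 -1-> q2 -0-> q1 -1-> q1 -0-> q1 -1-> q1 -1-> q1 -0-> q1 -0-> q1  → end q1, accepted
w2: Trace: q2 -0-> q1 -1-> q1 -0-> q1 -0-> q1 -0-> q1 -0-> q1 -0-> q1 -1-> q1 -0-> q1 -1-> q1 -1-> q1 -0-> q1 -0-> q1 -1-> q1 -0-> q1  → end q1, accepted
w3: Trace: q2 -1-> q2 -1-> q2 -1-> q2 -0-> q1 -0-> q1 -1-> q1 -0-> q1 -1-> q1 -1-> q1 -0-> q1 -1-> q1  → end q1, accepted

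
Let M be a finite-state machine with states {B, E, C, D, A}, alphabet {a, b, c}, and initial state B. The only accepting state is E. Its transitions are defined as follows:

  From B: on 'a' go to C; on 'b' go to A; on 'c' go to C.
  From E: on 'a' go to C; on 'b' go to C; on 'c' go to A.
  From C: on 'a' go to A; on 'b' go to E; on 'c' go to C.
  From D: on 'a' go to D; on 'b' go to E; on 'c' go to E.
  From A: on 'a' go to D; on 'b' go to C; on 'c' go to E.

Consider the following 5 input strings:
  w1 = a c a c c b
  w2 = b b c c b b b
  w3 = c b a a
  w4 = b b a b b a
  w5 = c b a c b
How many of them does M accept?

w1: B → C → C → A → E → A → C  → end C, rejected
w2: B → A → C → C → C → E → C → E  → end E, accepted
w3: B → C → E → C → A  → end A, rejected
w4: B → A → C → A → C → E → C  → end C, rejected
w5: B → C → E → C → C → E  → end E, accepted

2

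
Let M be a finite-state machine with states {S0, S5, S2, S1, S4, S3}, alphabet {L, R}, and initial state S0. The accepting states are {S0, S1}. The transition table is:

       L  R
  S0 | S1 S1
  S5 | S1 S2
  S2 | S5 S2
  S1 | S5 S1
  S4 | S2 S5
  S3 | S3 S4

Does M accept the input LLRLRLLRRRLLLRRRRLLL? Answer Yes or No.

S0 → S1 → S5 → S2 → S5 → S2 → S5 → S1 → S1 → S1 → S1 → S5 → S1 → S5 → S2 → S2 → S2 → S2 → S5 → S1 → S5
End state S5 is not accepting.

No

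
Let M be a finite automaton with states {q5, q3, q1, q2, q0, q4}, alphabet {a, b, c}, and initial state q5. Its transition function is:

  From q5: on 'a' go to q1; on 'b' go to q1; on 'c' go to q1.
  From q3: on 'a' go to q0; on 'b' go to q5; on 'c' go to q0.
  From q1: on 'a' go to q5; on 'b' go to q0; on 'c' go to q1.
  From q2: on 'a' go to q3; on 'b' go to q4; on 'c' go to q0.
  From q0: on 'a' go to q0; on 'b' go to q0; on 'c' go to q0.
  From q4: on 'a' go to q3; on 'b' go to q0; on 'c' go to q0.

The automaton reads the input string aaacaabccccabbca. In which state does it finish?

q0

Trace: q5 -a-> q1 -a-> q5 -a-> q1 -c-> q1 -a-> q5 -a-> q1 -b-> q0 -c-> q0 -c-> q0 -c-> q0 -c-> q0 -a-> q0 -b-> q0 -b-> q0 -c-> q0 -a-> q0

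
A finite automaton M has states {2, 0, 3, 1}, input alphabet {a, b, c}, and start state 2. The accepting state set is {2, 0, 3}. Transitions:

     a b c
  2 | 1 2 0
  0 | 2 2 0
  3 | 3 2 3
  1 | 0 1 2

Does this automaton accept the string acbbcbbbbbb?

Yes

start at 2
read 'a': 2 → 1
read 'c': 1 → 2
read 'b': 2 → 2
read 'b': 2 → 2
read 'c': 2 → 0
read 'b': 0 → 2
read 'b': 2 → 2
read 'b': 2 → 2
read 'b': 2 → 2
read 'b': 2 → 2
read 'b': 2 → 2
End state 2 is accepting.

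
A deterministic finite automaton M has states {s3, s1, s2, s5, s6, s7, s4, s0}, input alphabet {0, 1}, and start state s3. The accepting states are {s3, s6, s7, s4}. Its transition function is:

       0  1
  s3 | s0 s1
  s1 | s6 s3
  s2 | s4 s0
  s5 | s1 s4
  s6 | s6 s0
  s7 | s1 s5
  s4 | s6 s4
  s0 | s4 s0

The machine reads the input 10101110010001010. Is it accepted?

Yes

Trace: s3 -1-> s1 -0-> s6 -1-> s0 -0-> s4 -1-> s4 -1-> s4 -1-> s4 -0-> s6 -0-> s6 -1-> s0 -0-> s4 -0-> s6 -0-> s6 -1-> s0 -0-> s4 -1-> s4 -0-> s6
End state s6 is accepting.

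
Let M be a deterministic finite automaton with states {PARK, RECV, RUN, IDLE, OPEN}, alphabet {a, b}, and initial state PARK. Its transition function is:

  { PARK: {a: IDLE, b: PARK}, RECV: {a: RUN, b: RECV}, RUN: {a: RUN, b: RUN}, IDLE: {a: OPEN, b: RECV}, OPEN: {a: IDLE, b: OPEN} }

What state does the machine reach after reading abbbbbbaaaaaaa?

RUN

PARK → IDLE → RECV → RECV → RECV → RECV → RECV → RECV → RUN → RUN → RUN → RUN → RUN → RUN → RUN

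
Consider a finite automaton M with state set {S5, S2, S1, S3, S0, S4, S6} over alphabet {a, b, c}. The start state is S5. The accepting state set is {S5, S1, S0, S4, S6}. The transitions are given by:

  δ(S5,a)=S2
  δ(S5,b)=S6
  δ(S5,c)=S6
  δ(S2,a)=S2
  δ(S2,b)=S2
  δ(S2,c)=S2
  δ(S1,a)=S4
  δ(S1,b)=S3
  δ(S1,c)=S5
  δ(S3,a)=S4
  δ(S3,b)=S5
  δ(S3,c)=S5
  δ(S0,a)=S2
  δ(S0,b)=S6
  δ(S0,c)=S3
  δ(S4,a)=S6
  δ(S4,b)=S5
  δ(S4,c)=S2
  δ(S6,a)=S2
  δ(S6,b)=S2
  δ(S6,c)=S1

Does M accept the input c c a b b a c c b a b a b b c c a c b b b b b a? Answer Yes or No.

No

start at S5
read 'c': S5 → S6
read 'c': S6 → S1
read 'a': S1 → S4
read 'b': S4 → S5
read 'b': S5 → S6
read 'a': S6 → S2
read 'c': S2 → S2
read 'c': S2 → S2
read 'b': S2 → S2
read 'a': S2 → S2
read 'b': S2 → S2
read 'a': S2 → S2
read 'b': S2 → S2
read 'b': S2 → S2
read 'c': S2 → S2
read 'c': S2 → S2
read 'a': S2 → S2
read 'c': S2 → S2
read 'b': S2 → S2
read 'b': S2 → S2
read 'b': S2 → S2
read 'b': S2 → S2
read 'b': S2 → S2
read 'a': S2 → S2
End state S2 is not accepting.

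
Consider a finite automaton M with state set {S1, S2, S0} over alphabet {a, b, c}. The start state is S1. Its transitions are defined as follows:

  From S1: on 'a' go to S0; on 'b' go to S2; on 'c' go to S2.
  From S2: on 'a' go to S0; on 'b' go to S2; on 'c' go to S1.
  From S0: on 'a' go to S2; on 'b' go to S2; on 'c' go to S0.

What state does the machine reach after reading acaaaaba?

S0

start at S1
read 'a': S1 → S0
read 'c': S0 → S0
read 'a': S0 → S2
read 'a': S2 → S0
read 'a': S0 → S2
read 'a': S2 → S0
read 'b': S0 → S2
read 'a': S2 → S0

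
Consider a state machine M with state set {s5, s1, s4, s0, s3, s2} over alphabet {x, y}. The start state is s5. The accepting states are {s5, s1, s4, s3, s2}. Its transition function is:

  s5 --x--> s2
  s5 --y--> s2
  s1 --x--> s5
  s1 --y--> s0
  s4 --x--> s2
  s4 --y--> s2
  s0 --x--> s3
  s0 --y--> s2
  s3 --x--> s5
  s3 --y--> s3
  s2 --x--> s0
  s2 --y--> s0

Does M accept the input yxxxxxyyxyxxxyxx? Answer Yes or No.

Yes

start at s5
read 'y': s5 → s2
read 'x': s2 → s0
read 'x': s0 → s3
read 'x': s3 → s5
read 'x': s5 → s2
read 'x': s2 → s0
read 'y': s0 → s2
read 'y': s2 → s0
read 'x': s0 → s3
read 'y': s3 → s3
read 'x': s3 → s5
read 'x': s5 → s2
read 'x': s2 → s0
read 'y': s0 → s2
read 'x': s2 → s0
read 'x': s0 → s3
End state s3 is accepting.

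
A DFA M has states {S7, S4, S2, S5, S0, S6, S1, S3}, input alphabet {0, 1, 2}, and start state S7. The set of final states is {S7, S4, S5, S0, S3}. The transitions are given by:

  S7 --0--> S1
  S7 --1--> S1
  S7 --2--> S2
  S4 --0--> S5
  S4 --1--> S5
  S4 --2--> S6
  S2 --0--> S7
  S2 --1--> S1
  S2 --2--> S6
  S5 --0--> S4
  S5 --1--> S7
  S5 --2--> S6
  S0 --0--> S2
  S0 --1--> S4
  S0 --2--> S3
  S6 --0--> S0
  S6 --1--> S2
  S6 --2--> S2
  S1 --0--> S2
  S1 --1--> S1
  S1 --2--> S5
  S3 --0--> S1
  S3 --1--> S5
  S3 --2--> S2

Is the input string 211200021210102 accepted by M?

S7 → S2 → S1 → S1 → S5 → S4 → S5 → S4 → S6 → S2 → S6 → S2 → S7 → S1 → S2 → S6
End state S6 is not accepting.

No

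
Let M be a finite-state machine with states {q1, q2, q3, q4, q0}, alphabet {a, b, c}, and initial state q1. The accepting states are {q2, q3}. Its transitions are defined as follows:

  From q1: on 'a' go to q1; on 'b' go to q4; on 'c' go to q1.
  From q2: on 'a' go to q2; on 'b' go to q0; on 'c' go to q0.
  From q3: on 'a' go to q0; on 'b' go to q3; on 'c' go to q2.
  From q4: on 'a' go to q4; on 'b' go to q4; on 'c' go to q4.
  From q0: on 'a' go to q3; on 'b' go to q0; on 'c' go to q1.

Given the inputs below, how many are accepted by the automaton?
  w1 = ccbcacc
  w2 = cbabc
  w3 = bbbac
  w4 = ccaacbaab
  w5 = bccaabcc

w1: q1 → q1 → q1 → q4 → q4 → q4 → q4 → q4  → end q4, rejected
w2: q1 → q1 → q4 → q4 → q4 → q4  → end q4, rejected
w3: q1 → q4 → q4 → q4 → q4 → q4  → end q4, rejected
w4: q1 → q1 → q1 → q1 → q1 → q1 → q4 → q4 → q4 → q4  → end q4, rejected
w5: q1 → q4 → q4 → q4 → q4 → q4 → q4 → q4 → q4  → end q4, rejected

0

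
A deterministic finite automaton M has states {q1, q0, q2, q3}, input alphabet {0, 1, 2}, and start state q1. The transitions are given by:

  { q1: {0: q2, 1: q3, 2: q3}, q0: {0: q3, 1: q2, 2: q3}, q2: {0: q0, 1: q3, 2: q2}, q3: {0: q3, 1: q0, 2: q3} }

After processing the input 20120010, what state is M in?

q1 → q3 → q3 → q0 → q3 → q3 → q3 → q0 → q3

q3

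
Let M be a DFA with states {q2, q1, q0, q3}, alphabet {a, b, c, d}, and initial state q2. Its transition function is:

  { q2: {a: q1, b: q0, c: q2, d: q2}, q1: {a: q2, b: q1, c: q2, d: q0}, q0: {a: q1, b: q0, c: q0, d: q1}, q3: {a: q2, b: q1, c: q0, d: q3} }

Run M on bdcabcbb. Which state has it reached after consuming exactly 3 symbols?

Trace: q2 -b-> q0 -d-> q1 -c-> q2
After 3 symbols: q2.

q2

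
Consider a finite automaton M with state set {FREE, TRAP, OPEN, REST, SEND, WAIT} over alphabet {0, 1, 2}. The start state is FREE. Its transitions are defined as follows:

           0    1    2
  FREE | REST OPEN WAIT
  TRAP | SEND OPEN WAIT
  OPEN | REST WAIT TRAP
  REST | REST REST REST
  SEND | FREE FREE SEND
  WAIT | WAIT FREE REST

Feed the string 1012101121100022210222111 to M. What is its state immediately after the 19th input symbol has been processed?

start at FREE
read '1': FREE → OPEN
read '0': OPEN → REST
read '1': REST → REST
read '2': REST → REST
read '1': REST → REST
read '0': REST → REST
read '1': REST → REST
read '1': REST → REST
read '2': REST → REST
read '1': REST → REST
read '1': REST → REST
read '0': REST → REST
read '0': REST → REST
read '0': REST → REST
read '2': REST → REST
read '2': REST → REST
read '2': REST → REST
read '1': REST → REST
read '0': REST → REST
After 19 symbols: REST.

REST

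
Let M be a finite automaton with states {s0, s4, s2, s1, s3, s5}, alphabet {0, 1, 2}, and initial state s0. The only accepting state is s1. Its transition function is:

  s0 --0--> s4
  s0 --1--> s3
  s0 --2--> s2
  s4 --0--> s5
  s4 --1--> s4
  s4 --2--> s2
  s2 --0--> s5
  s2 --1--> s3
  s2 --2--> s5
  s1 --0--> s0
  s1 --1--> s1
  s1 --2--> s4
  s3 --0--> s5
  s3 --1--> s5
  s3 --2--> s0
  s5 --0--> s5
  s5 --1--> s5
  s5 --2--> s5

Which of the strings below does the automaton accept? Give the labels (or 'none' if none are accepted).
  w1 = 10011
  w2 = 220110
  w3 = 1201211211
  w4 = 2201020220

none

w1: Trace: s0 -1-> s3 -0-> s5 -0-> s5 -1-> s5 -1-> s5  → end s5, rejected
w2: Trace: s0 -2-> s2 -2-> s5 -0-> s5 -1-> s5 -1-> s5 -0-> s5  → end s5, rejected
w3: Trace: s0 -1-> s3 -2-> s0 -0-> s4 -1-> s4 -2-> s2 -1-> s3 -1-> s5 -2-> s5 -1-> s5 -1-> s5  → end s5, rejected
w4: Trace: s0 -2-> s2 -2-> s5 -0-> s5 -1-> s5 -0-> s5 -2-> s5 -0-> s5 -2-> s5 -2-> s5 -0-> s5  → end s5, rejected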